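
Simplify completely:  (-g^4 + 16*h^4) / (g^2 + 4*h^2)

-g^2 + 4*h^2

-g^4 + 16*h^4 factors as -(g - 2*h)*(g + 2*h)*(g^2 + 4*h^2).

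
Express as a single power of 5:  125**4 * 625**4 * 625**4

5**44

125**4 = 5**12; 625**4 = 5**16; 625**4 = 5**16
Combine exponents: 5**44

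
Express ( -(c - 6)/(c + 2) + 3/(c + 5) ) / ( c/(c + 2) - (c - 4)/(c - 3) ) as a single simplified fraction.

(c**3 - 7*c**2 - 24*c + 108)/(c**2 - 3*c - 40)

Numerator: -(c - 6)/(c + 2) + 3/(c + 5) = (-c**2 + 4*c + 36)/(c**2 + 7*c + 10)
Denominator: c/(c + 2) - (c - 4)/(c - 3) = (-c + 8)/(c**2 - c - 6)
Divide: ((-c**2 + 4*c + 36)/(c**2 + 7*c + 10)) · ((c**2 - c - 6)/(-c + 8)) = (c**3 - 7*c**2 - 24*c + 108)/(c**2 - 3*c - 40)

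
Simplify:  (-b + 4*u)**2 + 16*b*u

(b + 4*u)**2

Expand the square and combine the 16*b*u term.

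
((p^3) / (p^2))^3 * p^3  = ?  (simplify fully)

p^6

Inside the bracket: p^1
Raise to the power 3: p^3
Multiply by p^3: add exponents.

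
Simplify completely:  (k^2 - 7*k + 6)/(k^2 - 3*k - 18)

(k - 1)/(k + 3)

Factor: k^2 - 7*k + 6 = (k - 1)*(k - 6);  k^2 - 3*k - 18 = (k - 6)*(k + 3)
Cancel the common factor (k - 6).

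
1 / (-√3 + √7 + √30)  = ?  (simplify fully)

Group as (√7 + √30) - √3; multiply by (√7 + √30) + √3, then rationalise the remaining surd.

(-13*√7 - 3*√70 + 17*√3 + 10*√30)/158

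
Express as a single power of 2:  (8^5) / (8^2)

8^5 = 2^15; 8^2 = 2^6
Combine exponents: 2^9

2^9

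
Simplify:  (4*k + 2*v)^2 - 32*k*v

Expanding gives 16*k^2 - 16*k*v + 4*v^2, a perfect square.

4*(2*k - v)^2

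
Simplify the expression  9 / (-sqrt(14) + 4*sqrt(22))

(9*sqrt(14) + 36*sqrt(22))/338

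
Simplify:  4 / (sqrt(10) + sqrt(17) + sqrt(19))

Group as (sqrt(17) + sqrt(19)) + sqrt(10); multiply by (sqrt(17) + sqrt(19)) - sqrt(10), then rationalise the remaining surd.

(-sqrt(3230) + 4*sqrt(19) + 6*sqrt(17) + 13*sqrt(10))/77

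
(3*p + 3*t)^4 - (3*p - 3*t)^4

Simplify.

648*p*t*(p^2 + t^2)

Write as f((3*p),(3*t)) - f((3*p),-(3*t)) and expand.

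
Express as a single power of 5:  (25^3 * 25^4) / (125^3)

5^5

25^3 = 5^6; 25^4 = 5^8; 125^3 = 5^9
Combine exponents: 5^5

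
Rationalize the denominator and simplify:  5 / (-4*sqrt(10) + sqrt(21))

(-20*sqrt(10) - 5*sqrt(21))/139

Multiply numerator and denominator by sqrt(21) + 4*sqrt(10).
Denominator becomes -139; numerator becomes 5*sqrt(21) + 20*sqrt(10).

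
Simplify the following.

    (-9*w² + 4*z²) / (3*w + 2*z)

Factor (2*z)^2 - (3*w)^2 and cancel (3*w + 2*z).

-3*w + 2*z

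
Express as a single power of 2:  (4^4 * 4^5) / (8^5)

4^4 = 2^8; 4^5 = 2^10; 8^5 = 2^15
Combine exponents: 2^3

2^3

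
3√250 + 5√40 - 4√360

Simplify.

3√250 = 15*√10; 5√40 = 10*√10; 4√360 = 24*√10
Combine: (15 + 10 - 24)·√10 = √10

√10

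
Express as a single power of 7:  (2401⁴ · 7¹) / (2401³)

2401⁴ = 7^16; 7¹ = 7^1; 2401³ = 7^12
Combine exponents: 7^5

7^5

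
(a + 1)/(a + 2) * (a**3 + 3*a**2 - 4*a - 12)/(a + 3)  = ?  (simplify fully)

a**2 - a - 2

Factor: a**3 + 3*a**2 - 4*a - 12 = (a + 2)*(a - 2)*(a + 3)
Cancel the common factors (a + 2), (a + 3).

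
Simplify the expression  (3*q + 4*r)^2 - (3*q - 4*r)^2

48*q*r

Binomially expand both and collect terms in (3*q), (4*r).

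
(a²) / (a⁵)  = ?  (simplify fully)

a^(-3)

Quotient: (a^-3)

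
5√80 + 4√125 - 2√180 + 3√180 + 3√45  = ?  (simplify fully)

55*√5

5√80 = 20*√5; 4√125 = 20*√5; 2√180 = 12*√5; 3√180 = 18*√5; 3√45 = 9*√5
Combine: (20 + 20 - 12 + 18 + 9)·√5 = 55*√5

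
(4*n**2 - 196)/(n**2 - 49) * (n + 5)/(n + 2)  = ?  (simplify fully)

Factor: 4*n**2 - 196 = 4*(n + 7)*(n - 7);  n**2 - 49 = (n + 7)*(n - 7)
Cancel the common factors (n + 7), (n - 7).

(4*n + 20)/(n + 2)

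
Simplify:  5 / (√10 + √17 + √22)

Group as (√10 + √17) + √22; multiply by (√10 + √17) - √22, then rationalise the remaining surd.

(-4*√935 + 5*√22 + 15*√17 + 29*√10)/131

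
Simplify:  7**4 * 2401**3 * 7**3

7**4 = 7**4; 2401**3 = 7**12; 7**3 = 7**3
Combine exponents: 7**19

7**19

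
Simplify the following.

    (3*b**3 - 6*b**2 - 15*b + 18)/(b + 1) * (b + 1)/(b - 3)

3*b**2 + 3*b - 6

Factor: 3*b**3 - 6*b**2 - 15*b + 18 = 3*(b - 3)*(b + 2)*(b - 1)
Cancel the common factors (b - 3), (b + 1).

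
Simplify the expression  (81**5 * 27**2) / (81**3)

81**5 = 3**20; 27**2 = 3**6; 81**3 = 3**12
Combine exponents: 3**14

3**14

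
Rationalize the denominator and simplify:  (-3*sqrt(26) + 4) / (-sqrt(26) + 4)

(4*sqrt(26) + 31)/5

Multiply numerator and denominator by 4 + sqrt(26).
Denominator becomes -10; numerator becomes -62 - 8*sqrt(26).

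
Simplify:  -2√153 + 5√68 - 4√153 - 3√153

-17*√17

2√153 = 6*√17; 5√68 = 10*√17; 4√153 = 12*√17; 3√153 = 9*√17
Combine: (-6 + 10 - 12 - 9)·√17 = -17*√17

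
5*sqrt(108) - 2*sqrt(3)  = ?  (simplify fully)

5*sqrt(108) = 30*sqrt(3); 2*sqrt(3) = 2*sqrt(3)
Combine: (30 - 2)·sqrt(3) = 28*sqrt(3)

28*sqrt(3)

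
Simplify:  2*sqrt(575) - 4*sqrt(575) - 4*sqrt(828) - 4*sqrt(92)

2*sqrt(575) = 10*sqrt(23); 4*sqrt(575) = 20*sqrt(23); 4*sqrt(828) = 24*sqrt(23); 4*sqrt(92) = 8*sqrt(23)
Combine: (10 - 20 - 24 - 8)·sqrt(23) = -42*sqrt(23)

-42*sqrt(23)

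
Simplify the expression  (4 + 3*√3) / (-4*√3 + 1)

Multiply numerator and denominator by 1 + 4*√3.
Denominator becomes -47; numerator becomes 19*√3 + 40.

(-40 - 19*√3)/47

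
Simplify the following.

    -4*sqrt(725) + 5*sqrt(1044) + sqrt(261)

4*sqrt(725) = 20*sqrt(29); 5*sqrt(1044) = 30*sqrt(29); sqrt(261) = 3*sqrt(29)
Combine: (-20 + 30 + 3)·sqrt(29) = 13*sqrt(29)

13*sqrt(29)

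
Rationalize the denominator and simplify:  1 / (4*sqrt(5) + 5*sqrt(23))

Multiply numerator and denominator by -4*sqrt(5) + 5*sqrt(23).
Denominator becomes 495; numerator becomes -4*sqrt(5) + 5*sqrt(23).

(-4*sqrt(5) + 5*sqrt(23))/495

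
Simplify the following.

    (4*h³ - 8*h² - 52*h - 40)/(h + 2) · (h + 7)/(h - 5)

Factor: 4*h³ - 8*h² - 52*h - 40 = 4·(h + 2)·(h - 5)·(h + 1)
Cancel the common factors (h + 2), (h - 5).

4*h² + 32*h + 28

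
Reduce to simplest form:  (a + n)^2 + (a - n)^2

2*a^2 + 2*n^2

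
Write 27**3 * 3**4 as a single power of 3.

3**13

27**3 = 3**9; 3**4 = 3**4
Combine exponents: 3**13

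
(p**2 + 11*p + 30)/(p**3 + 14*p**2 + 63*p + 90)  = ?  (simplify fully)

1/(p + 3)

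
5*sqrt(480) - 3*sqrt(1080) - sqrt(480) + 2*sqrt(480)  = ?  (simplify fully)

6*sqrt(30)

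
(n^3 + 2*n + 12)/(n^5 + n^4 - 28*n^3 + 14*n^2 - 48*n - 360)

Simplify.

Factor: n^3 + 2*n + 12 = (n^2 - 2*n + 6)*(n + 2);  n^5 + n^4 - 28*n^3 + 14*n^2 - 48*n - 360 = (n^2 - 2*n + 6)*(n - 5)*(n + 2)*(n + 6)
Cancel the common factors (n^2 - 2*n + 6), (n + 2).

1/(n^2 + n - 30)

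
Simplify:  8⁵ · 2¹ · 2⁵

8⁵ = 2^15; 2¹ = 2^1; 2⁵ = 2^5
Combine exponents: 2^21

2^21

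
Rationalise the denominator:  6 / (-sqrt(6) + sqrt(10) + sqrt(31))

Group as (sqrt(10) + sqrt(31)) - sqrt(6); multiply by (sqrt(10) + sqrt(31)) + sqrt(6), then rationalise the remaining surd.

(-70*sqrt(6) - 30*sqrt(31) + 54*sqrt(10) + 8*sqrt(465))/5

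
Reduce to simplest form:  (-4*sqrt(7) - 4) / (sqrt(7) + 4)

Multiply numerator and denominator by -sqrt(7) + 4.
Denominator becomes 9; numerator becomes -12*sqrt(7) + 12.

(-4*sqrt(7) + 4)/3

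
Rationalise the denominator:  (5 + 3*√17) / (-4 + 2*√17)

(11*√17 + 61)/26

Multiply numerator and denominator by -2*√17 - 4.
Denominator becomes -52; numerator becomes -122 - 22*√17.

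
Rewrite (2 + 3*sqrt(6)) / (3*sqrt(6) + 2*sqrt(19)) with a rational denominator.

(-27 - 3*sqrt(6) + 2*sqrt(19) + 3*sqrt(114))/11

Multiply numerator and denominator by -2*sqrt(19) + 3*sqrt(6).
Denominator becomes -22; numerator becomes -6*sqrt(114) - 4*sqrt(19) + 6*sqrt(6) + 54.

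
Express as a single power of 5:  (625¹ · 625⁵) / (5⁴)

625¹ = 5^4; 625⁵ = 5^20; 5⁴ = 5^4
Combine exponents: 5^20

5^20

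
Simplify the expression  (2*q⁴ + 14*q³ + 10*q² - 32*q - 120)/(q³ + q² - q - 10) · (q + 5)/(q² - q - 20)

(2*q² + 22*q + 60)/(q² - q - 20)

Factor: 2*q⁴ + 14*q³ + 10*q² - 32*q - 120 = 2·(q - 2)·(q² + 3*q + 5)·(q + 6);  q³ + q² - q - 10 = (q² + 3*q + 5)·(q - 2);  q² - q - 20 = (q - 5)·(q + 4)
Cancel the common factors (q² + 3*q + 5), (q - 2).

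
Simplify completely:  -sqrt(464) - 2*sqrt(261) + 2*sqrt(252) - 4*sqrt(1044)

sqrt(464) = 4*sqrt(29); 2*sqrt(261) = 6*sqrt(29); 2*sqrt(252) = 12*sqrt(7); 4*sqrt(1044) = 24*sqrt(29)

-34*sqrt(29) + 12*sqrt(7)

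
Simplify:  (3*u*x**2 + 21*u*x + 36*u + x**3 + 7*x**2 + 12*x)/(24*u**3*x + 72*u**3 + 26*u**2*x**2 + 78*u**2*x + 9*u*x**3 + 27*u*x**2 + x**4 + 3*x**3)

Factor: 3*u*x**2 + 21*u*x + 36*u + x**3 + 7*x**2 + 12*x = (x + 3)*(x + 4)*(3*u + x);  24*u**3*x + 72*u**3 + 26*u**2*x**2 + 78*u**2*x + 9*u*x**3 + 27*u*x**2 + x**4 + 3*x**3 = (3*u + x)*(x + 3)*(2*u + x)*(4*u + x)
Cancel the common factors (x + 3), (3*u + x).

(x + 4)/(8*u**2 + 6*u*x + x**2)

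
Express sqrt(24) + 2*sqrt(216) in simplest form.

sqrt(24) = 2*sqrt(6); 2*sqrt(216) = 12*sqrt(6)
Combine: (2 + 12)·sqrt(6) = 14*sqrt(6)

14*sqrt(6)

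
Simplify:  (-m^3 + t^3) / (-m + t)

t^3 - m^3 = (-m + t)(m^2 + m*t + t^2).

m^2 + m*t + t^2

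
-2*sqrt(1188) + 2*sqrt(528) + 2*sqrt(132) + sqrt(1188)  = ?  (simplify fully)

2*sqrt(1188) = 12*sqrt(33); 2*sqrt(528) = 8*sqrt(33); 2*sqrt(132) = 4*sqrt(33); sqrt(1188) = 6*sqrt(33)
Combine: (-12 + 8 + 4 + 6)·sqrt(33) = 6*sqrt(33)

6*sqrt(33)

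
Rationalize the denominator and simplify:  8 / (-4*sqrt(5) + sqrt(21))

(-32*sqrt(5) - 8*sqrt(21))/59

Multiply numerator and denominator by sqrt(21) + 4*sqrt(5).
Denominator becomes -59; numerator becomes 8*sqrt(21) + 32*sqrt(5).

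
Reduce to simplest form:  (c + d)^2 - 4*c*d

Expanding gives c^2 - 2*c*d + d^2, a perfect square.

(c - d)^2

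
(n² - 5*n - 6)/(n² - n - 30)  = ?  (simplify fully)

(n + 1)/(n + 5)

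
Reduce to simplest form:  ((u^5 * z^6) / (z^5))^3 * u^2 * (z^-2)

Inside the bracket: u^5 * z^1
Raise to the power 3: u^15 * z^3
Multiply by u^2 * (z^-2): add exponents.

u^17*z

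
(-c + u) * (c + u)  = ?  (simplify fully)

-c^2 + u^2

Telescope via difference of squares: (u+c)(u-c) = -c^2 + u^2.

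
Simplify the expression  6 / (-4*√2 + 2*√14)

(2*√2 + √14)/2

Multiply numerator and denominator by 4*√2 + 2*√14.
Denominator becomes 24; numerator becomes 24*√2 + 12*√14.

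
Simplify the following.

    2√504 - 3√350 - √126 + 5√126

9*√14

2√504 = 12*√14; 3√350 = 15*√14; √126 = 3*√14; 5√126 = 15*√14
Combine: (12 - 15 - 3 + 15)·√14 = 9*√14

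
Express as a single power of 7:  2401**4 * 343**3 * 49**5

7**35

2401**4 = 7**16; 343**3 = 7**9; 49**5 = 7**10
Combine exponents: 7**35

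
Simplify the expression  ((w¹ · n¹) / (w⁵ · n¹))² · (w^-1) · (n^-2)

Inside the bracket: (w^-4)
Raise to the power 2: (w^-8)
Multiply by (w^-1) · (n^-2): add exponents.

1/(n²*w⁹)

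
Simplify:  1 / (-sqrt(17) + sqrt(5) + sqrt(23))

(-11*sqrt(17) - sqrt(23) + 35*sqrt(5) + 2*sqrt(1955))/339

Group as (sqrt(5) + sqrt(23)) - sqrt(17); multiply by (sqrt(5) + sqrt(23)) + sqrt(17), then rationalise the remaining surd.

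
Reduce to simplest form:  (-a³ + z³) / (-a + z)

a² + a*z + z²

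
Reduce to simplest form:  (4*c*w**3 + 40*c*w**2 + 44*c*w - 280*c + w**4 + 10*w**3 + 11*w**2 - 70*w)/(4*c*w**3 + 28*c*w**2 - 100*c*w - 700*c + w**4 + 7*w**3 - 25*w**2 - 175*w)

(w - 2)/(w - 5)

Factor: 4*c*w**3 + 40*c*w**2 + 44*c*w - 280*c + w**4 + 10*w**3 + 11*w**2 - 70*w = (w + 7)*(w + 5)*(w - 2)*(4*c + w);  4*c*w**3 + 28*c*w**2 - 100*c*w - 700*c + w**4 + 7*w**3 - 25*w**2 - 175*w = (w + 5)*(4*c + w)*(w + 7)*(w - 5)
Cancel the common factors (4*c + w), (w + 7), (w + 5).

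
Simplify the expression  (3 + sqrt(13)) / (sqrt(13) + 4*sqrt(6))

Multiply numerator and denominator by -4*sqrt(6) + sqrt(13).
Denominator becomes -83; numerator becomes -4*sqrt(78) - 12*sqrt(6) + 3*sqrt(13) + 13.

(-13 - 3*sqrt(13) + 12*sqrt(6) + 4*sqrt(78))/83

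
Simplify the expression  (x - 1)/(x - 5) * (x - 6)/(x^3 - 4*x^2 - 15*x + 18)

1/(x^2 - 2*x - 15)

Factor: x^3 - 4*x^2 - 15*x + 18 = (x + 3)*(x - 1)*(x - 6)
Cancel the common factors (x - 1), (x - 6).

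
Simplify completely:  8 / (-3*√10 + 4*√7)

(12*√10 + 16*√7)/11

Multiply numerator and denominator by 3*√10 + 4*√7.
Denominator becomes 22; numerator becomes 24*√10 + 32*√7.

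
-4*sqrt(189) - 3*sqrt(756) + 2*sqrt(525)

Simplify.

-20*sqrt(21)

4*sqrt(189) = 12*sqrt(21); 3*sqrt(756) = 18*sqrt(21); 2*sqrt(525) = 10*sqrt(21)
Combine: (-12 - 18 + 10)·sqrt(21) = -20*sqrt(21)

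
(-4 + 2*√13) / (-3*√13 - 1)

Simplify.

(-41 + 7*√13)/58

Multiply numerator and denominator by -1 + 3*√13.
Denominator becomes -116; numerator becomes -14*√13 + 82.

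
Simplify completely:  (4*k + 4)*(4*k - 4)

16*k**2 - 16

(4*k)**2 - (4)**2 = 16*k**2 - 16.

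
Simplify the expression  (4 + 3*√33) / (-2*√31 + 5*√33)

(8*√31 + 20*√33 + 6*√1023 + 495)/701

Multiply numerator and denominator by 2*√31 + 5*√33.
Denominator becomes 701; numerator becomes 8*√31 + 20*√33 + 6*√1023 + 495.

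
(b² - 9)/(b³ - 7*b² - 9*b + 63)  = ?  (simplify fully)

Factor: b² - 9 = (b - 3)·(b + 3);  b³ - 7*b² - 9*b + 63 = (b + 3)·(b - 3)·(b - 7)
Cancel the common factors (b - 3), (b + 3).

1/(b - 7)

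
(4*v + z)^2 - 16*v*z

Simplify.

(4*v - z)^2

After expansion: 16*v^2 - 8*v*z + z^2 — a perfect-square trinomial.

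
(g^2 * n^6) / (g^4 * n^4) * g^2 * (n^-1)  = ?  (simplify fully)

Quotient: (g^-2) * n^2
Multiply by g^2 * (n^-1): add exponents.

n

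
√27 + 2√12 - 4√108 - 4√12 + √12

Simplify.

-23*√3

√27 = 3*√3; 2√12 = 4*√3; 4√108 = 24*√3; 4√12 = 8*√3; √12 = 2*√3
Combine: (3 + 4 - 24 - 8 + 2)·√3 = -23*√3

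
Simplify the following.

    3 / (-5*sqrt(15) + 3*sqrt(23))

Multiply numerator and denominator by 3*sqrt(23) + 5*sqrt(15).
Denominator becomes -168; numerator becomes 9*sqrt(23) + 15*sqrt(15).

(-5*sqrt(15) - 3*sqrt(23))/56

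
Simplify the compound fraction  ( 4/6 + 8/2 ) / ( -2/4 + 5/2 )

7/3

Numerator: 4/6 + 8/2 = 14/3
Denominator: -2/4 + 5/2 = 2
Divide: (14/3) · (1/2) = 7/3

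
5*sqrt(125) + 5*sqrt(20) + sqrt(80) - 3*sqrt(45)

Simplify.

30*sqrt(5)

5*sqrt(125) = 25*sqrt(5); 5*sqrt(20) = 10*sqrt(5); sqrt(80) = 4*sqrt(5); 3*sqrt(45) = 9*sqrt(5)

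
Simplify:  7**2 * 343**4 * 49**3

7**2 = 7**2; 343**4 = 7**12; 49**3 = 7**6
Combine exponents: 7**20

7**20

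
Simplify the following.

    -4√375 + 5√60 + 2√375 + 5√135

15*√15

4√375 = 20*√15; 5√60 = 10*√15; 2√375 = 10*√15; 5√135 = 15*√15
Combine: (-20 + 10 + 10 + 15)·√15 = 15*√15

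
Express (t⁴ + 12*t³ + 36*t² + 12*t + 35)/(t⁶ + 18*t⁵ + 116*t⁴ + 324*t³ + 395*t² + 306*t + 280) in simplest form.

1/(t² + 6*t + 8)

Factor: t⁴ + 12*t³ + 36*t² + 12*t + 35 = (t² + 1)·(t + 5)·(t + 7);  t⁶ + 18*t⁵ + 116*t⁴ + 324*t³ + 395*t² + 306*t + 280 = (t² + 1)·(t + 5)·(t + 7)·(t + 4)·(t + 2)
Cancel the common factors (t² + 1), (t + 7), (t + 5).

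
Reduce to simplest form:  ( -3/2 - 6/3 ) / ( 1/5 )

Numerator: -3/2 - 6/3 = -7/2
Denominator: 1/5 = 1/5
Divide: (-7/2) · (5) = -35/2

-35/2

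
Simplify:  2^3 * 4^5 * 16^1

2^17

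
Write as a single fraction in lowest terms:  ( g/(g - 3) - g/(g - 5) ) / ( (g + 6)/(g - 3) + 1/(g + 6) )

Numerator: g/(g - 3) - g/(g - 5) = -2*g/(g² - 8*g + 15)
Denominator: (g + 6)/(g - 3) + 1/(g + 6) = (g² + 13*g + 33)/(g² + 3*g - 18)
Divide: (-2*g/(g² - 8*g + 15)) · ((g² + 3*g - 18)/(g² + 13*g + 33)) = (-2*g² - 12*g)/(g³ + 8*g² - 32*g - 165)

(-2*g² - 12*g)/(g³ + 8*g² - 32*g - 165)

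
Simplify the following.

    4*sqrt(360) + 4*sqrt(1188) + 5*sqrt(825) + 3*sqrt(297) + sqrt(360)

30*sqrt(10) + 58*sqrt(33)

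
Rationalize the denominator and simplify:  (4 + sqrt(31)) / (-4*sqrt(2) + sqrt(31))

Multiply numerator and denominator by sqrt(31) + 4*sqrt(2).
Denominator becomes -1; numerator becomes 4*sqrt(31) + 16*sqrt(2) + 31 + 4*sqrt(62).

-4*sqrt(62) - 31 - 16*sqrt(2) - 4*sqrt(31)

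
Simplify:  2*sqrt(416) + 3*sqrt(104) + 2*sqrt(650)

24*sqrt(26)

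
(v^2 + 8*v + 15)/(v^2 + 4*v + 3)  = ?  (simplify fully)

Factor: v^2 + 8*v + 15 = (v + 5)*(v + 3);  v^2 + 4*v + 3 = (v + 1)*(v + 3)
Cancel the common factor (v + 3).

(v + 5)/(v + 1)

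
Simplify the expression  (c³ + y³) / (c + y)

y^3 + c^3 = (c + y)(c² - c*y + y²).

c² - c*y + y²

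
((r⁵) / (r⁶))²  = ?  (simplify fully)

r^(-2)

Inside the bracket: (r^-1)
Raise to the power 2: (r^-2)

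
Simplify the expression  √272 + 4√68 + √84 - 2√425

2*√17 + 2*√21

√272 = 4*√17; 4√68 = 8*√17; √84 = 2*√21; 2√425 = 10*√17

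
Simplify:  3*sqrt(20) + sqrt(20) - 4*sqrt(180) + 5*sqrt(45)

-sqrt(5)

3*sqrt(20) = 6*sqrt(5); sqrt(20) = 2*sqrt(5); 4*sqrt(180) = 24*sqrt(5); 5*sqrt(45) = 15*sqrt(5)
Combine: (6 + 2 - 24 + 15)·sqrt(5) = -sqrt(5)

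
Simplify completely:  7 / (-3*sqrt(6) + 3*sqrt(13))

(sqrt(6) + sqrt(13))/3

Multiply numerator and denominator by 3*sqrt(6) + 3*sqrt(13).
Denominator becomes 63; numerator becomes 21*sqrt(6) + 21*sqrt(13).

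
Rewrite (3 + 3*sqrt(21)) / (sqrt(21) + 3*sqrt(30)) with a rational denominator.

Multiply numerator and denominator by -3*sqrt(30) + sqrt(21).
Denominator becomes -249; numerator becomes -27*sqrt(70) - 9*sqrt(30) + 3*sqrt(21) + 63.

(-21 - sqrt(21) + 3*sqrt(30) + 9*sqrt(70))/83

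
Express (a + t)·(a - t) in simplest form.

a² - t²

(a)^2 - (t)^2 = a² - t².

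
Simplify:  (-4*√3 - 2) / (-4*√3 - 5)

Multiply numerator and denominator by -5 + 4*√3.
Denominator becomes -23; numerator becomes -38 + 12*√3.

(-12*√3 + 38)/23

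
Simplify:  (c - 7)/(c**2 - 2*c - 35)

Factor: c**2 - 2*c - 35 = (c - 7)*(c + 5)
Cancel the common factor (c - 7).

1/(c + 5)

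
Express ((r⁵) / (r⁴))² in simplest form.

r²

Inside the bracket: r¹
Raise to the power 2: r²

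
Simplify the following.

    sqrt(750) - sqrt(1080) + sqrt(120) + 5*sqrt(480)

21*sqrt(30)

sqrt(750) = 5*sqrt(30); sqrt(1080) = 6*sqrt(30); sqrt(120) = 2*sqrt(30); 5*sqrt(480) = 20*sqrt(30)
Combine: (5 - 6 + 2 + 20)·sqrt(30) = 21*sqrt(30)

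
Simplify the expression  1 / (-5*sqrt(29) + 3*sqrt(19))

(-5*sqrt(29) - 3*sqrt(19))/554

Multiply numerator and denominator by 3*sqrt(19) + 5*sqrt(29).
Denominator becomes -554; numerator becomes 3*sqrt(19) + 5*sqrt(29).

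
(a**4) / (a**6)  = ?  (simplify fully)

a**(-2)

Quotient: (a**-2)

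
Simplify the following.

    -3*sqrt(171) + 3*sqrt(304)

3*sqrt(19)

3*sqrt(171) = 9*sqrt(19); 3*sqrt(304) = 12*sqrt(19)
Combine: (-9 + 12)·sqrt(19) = 3*sqrt(19)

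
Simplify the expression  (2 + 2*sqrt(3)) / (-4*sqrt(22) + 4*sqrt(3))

(-sqrt(66) - sqrt(22) - 3 - sqrt(3))/38

Multiply numerator and denominator by 4*sqrt(3) + 4*sqrt(22).
Denominator becomes -304; numerator becomes 8*sqrt(3) + 24 + 8*sqrt(22) + 8*sqrt(66).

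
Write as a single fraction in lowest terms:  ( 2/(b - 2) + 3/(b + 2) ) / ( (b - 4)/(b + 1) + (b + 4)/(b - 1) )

Numerator: 2/(b - 2) + 3/(b + 2) = (5*b - 2)/(b**2 - 4)
Denominator: (b - 4)/(b + 1) + (b + 4)/(b - 1) = (2*b**2 + 8)/(b**2 - 1)
Divide: ((5*b - 2)/(b**2 - 4)) · ((b**2 - 1)/(2*b**2 + 8)) = (5*b**3 - 2*b**2 - 5*b + 2)/(2*b**4 - 32)

(5*b**3 - 2*b**2 - 5*b + 2)/(2*b**4 - 32)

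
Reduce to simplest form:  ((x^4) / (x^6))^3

x^(-6)

Inside the bracket: (x^-2)
Raise to the power 3: (x^-6)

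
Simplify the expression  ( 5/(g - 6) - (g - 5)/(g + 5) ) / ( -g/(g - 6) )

(g**2 - 16*g + 5)/(g**2 + 5*g)

Numerator: 5/(g - 6) - (g - 5)/(g + 5) = (-g**2 + 16*g - 5)/(g**2 - g - 30)
Denominator: -g/(g - 6) = -g/(g - 6)
Divide: ((-g**2 + 16*g - 5)/(g**2 - g - 30)) · (-(g - 6)/g) = (g**2 - 16*g + 5)/(g**2 + 5*g)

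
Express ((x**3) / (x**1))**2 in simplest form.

x**4

Inside the bracket: x**2
Raise to the power 2: x**4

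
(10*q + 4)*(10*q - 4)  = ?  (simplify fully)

100*q^2 - 16

Difference of squares with P = 10*q, Q = 4.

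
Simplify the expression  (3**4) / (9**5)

3**(-6)

3**4 = 3**4; 9**5 = 3**10
Combine exponents: 3**(-6)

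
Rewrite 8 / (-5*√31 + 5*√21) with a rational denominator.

Multiply numerator and denominator by 5*√21 + 5*√31.
Denominator becomes -250; numerator becomes 40*√21 + 40*√31.

(-4*√31 - 4*√21)/25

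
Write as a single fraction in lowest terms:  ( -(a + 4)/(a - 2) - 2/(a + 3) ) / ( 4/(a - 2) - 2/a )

Numerator: -(a + 4)/(a - 2) - 2/(a + 3) = (-a² - 9*a - 8)/(a² + a - 6)
Denominator: 4/(a - 2) - 2/a = (2*a + 4)/(a² - 2*a)
Divide: ((-a² - 9*a - 8)/(a² + a - 6)) · ((a² - 2*a)/(2*a + 4)) = (-a³ - 9*a² - 8*a)/(2*a² + 10*a + 12)

(-a³ - 9*a² - 8*a)/(2*a² + 10*a + 12)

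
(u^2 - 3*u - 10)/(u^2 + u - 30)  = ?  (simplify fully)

Factor: u^2 - 3*u - 10 = (u + 2)*(u - 5);  u^2 + u - 30 = (u - 5)*(u + 6)
Cancel the common factor (u - 5).

(u + 2)/(u + 6)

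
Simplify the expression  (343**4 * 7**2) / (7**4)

7**10

343**4 = 7**12; 7**2 = 7**2; 7**4 = 7**4
Combine exponents: 7**10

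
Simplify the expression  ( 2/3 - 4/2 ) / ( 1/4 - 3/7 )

112/15

Numerator: 2/3 - 4/2 = -4/3
Denominator: 1/4 - 3/7 = -5/28
Divide: (-4/3) · (-28/5) = 112/15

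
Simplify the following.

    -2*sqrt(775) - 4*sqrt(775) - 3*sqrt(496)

2*sqrt(775) = 10*sqrt(31); 4*sqrt(775) = 20*sqrt(31); 3*sqrt(496) = 12*sqrt(31)
Combine: (-10 - 20 - 12)·sqrt(31) = -42*sqrt(31)

-42*sqrt(31)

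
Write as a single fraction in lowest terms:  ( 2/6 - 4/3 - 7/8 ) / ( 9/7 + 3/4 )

-35/38

Numerator: 2/6 - 4/3 - 7/8 = -15/8
Denominator: 9/7 + 3/4 = 57/28
Divide: (-15/8) · (28/57) = -35/38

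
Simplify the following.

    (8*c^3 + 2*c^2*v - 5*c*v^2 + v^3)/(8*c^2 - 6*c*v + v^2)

c + v

Factor: 8*c^3 + 2*c^2*v - 5*c*v^2 + v^3 = (-4*c + v)*(c + v)*(-2*c + v);  8*c^2 - 6*c*v + v^2 = (-4*c + v)*(-2*c + v)
Cancel the common factors (-2*c + v), (-4*c + v).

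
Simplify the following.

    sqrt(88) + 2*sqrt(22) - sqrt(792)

sqrt(88) = 2*sqrt(22); 2*sqrt(22) = 2*sqrt(22); sqrt(792) = 6*sqrt(22)
Combine: (2 + 2 - 6)·sqrt(22) = -2*sqrt(22)

-2*sqrt(22)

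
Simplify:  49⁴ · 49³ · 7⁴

7^18

49⁴ = 7^8; 49³ = 7^6; 7⁴ = 7^4
Combine exponents: 7^18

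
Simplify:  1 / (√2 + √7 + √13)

(-√182 - 2*√13 + 4*√7 + 9*√2)/20

Group as (√7 + √13) + √2; multiply by (√7 + √13) - √2, then rationalise the remaining surd.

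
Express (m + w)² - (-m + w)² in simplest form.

4*m*w

Write as f(w,m) - f(w,-m) and expand.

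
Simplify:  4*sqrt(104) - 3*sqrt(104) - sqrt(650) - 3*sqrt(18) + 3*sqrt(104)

4*sqrt(104) = 8*sqrt(26); 3*sqrt(104) = 6*sqrt(26); sqrt(650) = 5*sqrt(26); 3*sqrt(18) = 9*sqrt(2); 3*sqrt(104) = 6*sqrt(26)

-9*sqrt(2) + 3*sqrt(26)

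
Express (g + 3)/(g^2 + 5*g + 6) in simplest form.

Factor: g^2 + 5*g + 6 = (g + 2)*(g + 3)
Cancel the common factor (g + 3).

1/(g + 2)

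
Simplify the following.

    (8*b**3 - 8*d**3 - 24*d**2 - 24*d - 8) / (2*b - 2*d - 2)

4*b**2 + 4*b*d + 4*b + 4*d**2 + 8*d + 4

Apply the difference-of-cubes factorisation and cancel (2*b - 2*d - 2).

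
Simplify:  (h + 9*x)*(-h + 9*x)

-h^2 + 81*x^2

(9*x)^2 - (h)^2 = -h^2 + 81*x^2.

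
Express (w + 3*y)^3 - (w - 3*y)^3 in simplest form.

18*y*(w^2 + 3*y^2)

Only the odd-power cross terms survive.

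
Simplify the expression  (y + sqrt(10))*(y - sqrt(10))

y^2 - 10

(y)^2 - (sqrt(10))^2 = y^2 - 10.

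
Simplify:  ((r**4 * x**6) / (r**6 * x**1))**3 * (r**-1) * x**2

x**17/r**7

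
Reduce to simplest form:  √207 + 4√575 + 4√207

35*√23

√207 = 3*√23; 4√575 = 20*√23; 4√207 = 12*√23
Combine: (3 + 20 + 12)·√23 = 35*√23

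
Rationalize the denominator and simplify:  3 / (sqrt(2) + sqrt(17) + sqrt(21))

Group as (sqrt(17) + sqrt(21)) + sqrt(2); multiply by (sqrt(17) + sqrt(21)) - sqrt(2), then rationalise the remaining surd.

(-sqrt(714) - sqrt(21) + 3*sqrt(17) + 18*sqrt(2))/22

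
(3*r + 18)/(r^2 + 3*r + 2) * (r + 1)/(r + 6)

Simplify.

3/(r + 2)

Factor: 3*r + 18 = 3*(r + 6);  r^2 + 3*r + 2 = (r + 1)*(r + 2)
Cancel the common factors (r + 6), (r + 1).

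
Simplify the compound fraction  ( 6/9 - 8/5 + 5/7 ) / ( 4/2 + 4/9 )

Numerator: 6/9 - 8/5 + 5/7 = -23/105
Denominator: 4/2 + 4/9 = 22/9
Divide: (-23/105) · (9/22) = -69/770

-69/770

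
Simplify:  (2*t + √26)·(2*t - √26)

4*t² - 26

Product of conjugates: (P+Q)(P-Q) = P^2 - Q^2.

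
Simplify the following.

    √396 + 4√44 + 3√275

29*√11

√396 = 6*√11; 4√44 = 8*√11; 3√275 = 15*√11
Combine: (6 + 8 + 15)·√11 = 29*√11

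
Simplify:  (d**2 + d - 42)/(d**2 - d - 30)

(d + 7)/(d + 5)

Factor: d**2 + d - 42 = (d + 7)*(d - 6);  d**2 - d - 30 = (d + 5)*(d - 6)
Cancel the common factor (d - 6).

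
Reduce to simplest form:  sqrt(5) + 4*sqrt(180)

sqrt(5) = sqrt(5); 4*sqrt(180) = 24*sqrt(5)
Combine: (1 + 24)·sqrt(5) = 25*sqrt(5)

25*sqrt(5)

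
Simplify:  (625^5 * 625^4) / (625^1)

625^5 = 5^20; 625^4 = 5^16; 625^1 = 5^4
Combine exponents: 5^32

5^32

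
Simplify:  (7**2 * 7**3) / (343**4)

7**2 = 7**2; 7**3 = 7**3; 343**4 = 7**12
Combine exponents: 7**(-7)

7**(-7)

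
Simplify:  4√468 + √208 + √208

32*√13

4√468 = 24*√13; √208 = 4*√13; √208 = 4*√13
Combine: (24 + 4 + 4)·√13 = 32*√13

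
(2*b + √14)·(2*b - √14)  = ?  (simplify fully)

4*b² - 14

Difference of squares with P = 2*b, Q = √14.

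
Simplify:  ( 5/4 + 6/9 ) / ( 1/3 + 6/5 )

Numerator: 5/4 + 6/9 = 23/12
Denominator: 1/3 + 6/5 = 23/15
Divide: (23/12) · (15/23) = 5/4

5/4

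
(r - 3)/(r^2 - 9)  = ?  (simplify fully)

Factor: r^2 - 9 = (r - 3)*(r + 3)
Cancel the common factor (r - 3).

1/(r + 3)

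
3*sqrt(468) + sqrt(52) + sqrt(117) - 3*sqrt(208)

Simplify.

11*sqrt(13)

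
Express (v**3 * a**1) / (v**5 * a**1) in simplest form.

v**(-2)

Quotient: (v**-2)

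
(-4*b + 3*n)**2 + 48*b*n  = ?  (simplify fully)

After expansion: 16*b**2 + 24*b*n + 9*n**2 — a perfect-square trinomial.

(4*b + 3*n)**2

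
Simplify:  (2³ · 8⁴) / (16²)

2^7

2³ = 2^3; 8⁴ = 2^12; 16² = 2^8
Combine exponents: 2^7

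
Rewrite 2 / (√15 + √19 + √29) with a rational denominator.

Group as (√19 + √29) + √15; multiply by (√19 + √29) - √15, then rationalise the remaining surd.

(-4*√8265 + 10*√29 + 50*√19 + 66*√15)/1115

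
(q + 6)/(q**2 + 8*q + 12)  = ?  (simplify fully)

Factor: q**2 + 8*q + 12 = (q + 2)*(q + 6)
Cancel the common factor (q + 6).

1/(q + 2)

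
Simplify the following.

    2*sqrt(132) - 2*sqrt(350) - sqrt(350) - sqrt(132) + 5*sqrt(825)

-15*sqrt(14) + 27*sqrt(33)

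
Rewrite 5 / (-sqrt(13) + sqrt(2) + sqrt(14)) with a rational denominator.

Group as (sqrt(2) + sqrt(14)) - sqrt(13); multiply by (sqrt(2) + sqrt(14)) + sqrt(13), then rationalise the remaining surd.

(-15*sqrt(13) + 5*sqrt(14) + 125*sqrt(2) + 20*sqrt(91))/103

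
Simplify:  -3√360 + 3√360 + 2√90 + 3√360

3√360 = 18*√10; 3√360 = 18*√10; 2√90 = 6*√10; 3√360 = 18*√10
Combine: (-18 + 18 + 6 + 18)·√10 = 24*√10

24*√10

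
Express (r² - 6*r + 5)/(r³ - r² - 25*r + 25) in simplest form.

1/(r + 5)

Factor: r² - 6*r + 5 = (r - 1)·(r - 5);  r³ - r² - 25*r + 25 = (r - 1)·(r - 5)·(r + 5)
Cancel the common factors (r - 5), (r - 1).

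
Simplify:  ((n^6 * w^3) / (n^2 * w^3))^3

n^12

Inside the bracket: n^4
Raise to the power 3: n^12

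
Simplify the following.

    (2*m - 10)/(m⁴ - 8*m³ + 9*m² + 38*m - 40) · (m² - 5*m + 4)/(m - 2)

Factor: 2*m - 10 = 2·(m - 5);  m⁴ - 8*m³ + 9*m² + 38*m - 40 = (m - 1)·(m - 4)·(m - 5)·(m + 2);  m² - 5*m + 4 = (m - 1)·(m - 4)
Cancel the common factors (m - 4), (m - 1), (m - 5).

2/(m² - 4)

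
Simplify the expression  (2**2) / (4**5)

2**2 = 2**2; 4**5 = 2**10
Combine exponents: 2**(-8)

2**(-8)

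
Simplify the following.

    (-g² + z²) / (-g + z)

g + z

Factor z^2 - g^2 and cancel (-g + z).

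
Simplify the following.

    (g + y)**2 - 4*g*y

(g - y)**2

Expand the square and combine the 4*g*y term.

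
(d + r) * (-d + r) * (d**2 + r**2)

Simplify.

Pair the conjugate factors: (r+d)(r-d) = -d**2 + r**2, then repeat with the next factor.

-d**4 + r**4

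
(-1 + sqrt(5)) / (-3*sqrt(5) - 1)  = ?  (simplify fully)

Multiply numerator and denominator by -1 + 3*sqrt(5).
Denominator becomes -44; numerator becomes -4*sqrt(5) + 16.

(-4 + sqrt(5))/11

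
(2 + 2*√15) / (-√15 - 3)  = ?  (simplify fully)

Multiply numerator and denominator by -3 + √15.
Denominator becomes -6; numerator becomes -4*√15 + 24.

(-12 + 2*√15)/3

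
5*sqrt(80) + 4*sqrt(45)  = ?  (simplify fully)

32*sqrt(5)

5*sqrt(80) = 20*sqrt(5); 4*sqrt(45) = 12*sqrt(5)
Combine: (20 + 12)·sqrt(5) = 32*sqrt(5)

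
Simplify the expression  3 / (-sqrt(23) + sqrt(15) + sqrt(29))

(-21*sqrt(23) + 9*sqrt(29) + 37*sqrt(15) + 2*sqrt(10005))/433

Group as (sqrt(15) + sqrt(29)) - sqrt(23); multiply by (sqrt(15) + sqrt(29)) + sqrt(23), then rationalise the remaining surd.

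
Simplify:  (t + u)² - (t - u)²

Write as f(t,u) - f(t,-u) and expand.

4*t*u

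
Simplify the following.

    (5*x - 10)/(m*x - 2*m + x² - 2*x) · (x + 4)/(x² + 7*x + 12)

5/(m*x + 3*m + x² + 3*x)

Factor: 5*x - 10 = 5·(x - 2);  m*x - 2*m + x² - 2*x = (x - 2)·(m + x);  x² + 7*x + 12 = (x + 4)·(x + 3)
Cancel the common factors (x + 4), (x - 2).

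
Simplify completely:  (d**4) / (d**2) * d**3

Quotient: d**2
Multiply by d**3: add exponents.

d**5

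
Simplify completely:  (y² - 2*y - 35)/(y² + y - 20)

(y - 7)/(y - 4)

Factor: y² - 2*y - 35 = (y + 5)·(y - 7);  y² + y - 20 = (y - 4)·(y + 5)
Cancel the common factor (y + 5).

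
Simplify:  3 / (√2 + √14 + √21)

Group as (√2 + √14) + √21; multiply by (√2 + √14) - √21, then rationalise the remaining surd.

(-28*√3 - 5*√21 + 9*√14 + 33*√2)/29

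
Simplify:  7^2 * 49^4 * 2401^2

7^2 = 7^2; 49^4 = 7^8; 2401^2 = 7^8
Combine exponents: 7^18

7^18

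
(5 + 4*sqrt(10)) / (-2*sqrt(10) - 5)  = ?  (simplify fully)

Multiply numerator and denominator by -5 + 2*sqrt(10).
Denominator becomes -15; numerator becomes -10*sqrt(10) + 55.

(-11 + 2*sqrt(10))/3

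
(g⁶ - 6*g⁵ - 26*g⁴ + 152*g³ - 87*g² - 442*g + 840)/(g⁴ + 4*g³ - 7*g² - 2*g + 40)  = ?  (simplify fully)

g² - 10*g + 21

Factor: g⁶ - 6*g⁵ - 26*g⁴ + 152*g³ - 87*g² - 442*g + 840 = (g + 2)·(g - 7)·(g - 3)·(g² - 3*g + 4)·(g + 5);  g⁴ + 4*g³ - 7*g² - 2*g + 40 = (g + 5)·(g² - 3*g + 4)·(g + 2)
Cancel the common factors (g² - 3*g + 4), (g + 5), (g + 2).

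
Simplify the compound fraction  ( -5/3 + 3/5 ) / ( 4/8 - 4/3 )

32/25

Numerator: -5/3 + 3/5 = -16/15
Denominator: 4/8 - 4/3 = -5/6
Divide: (-16/15) · (-6/5) = 32/25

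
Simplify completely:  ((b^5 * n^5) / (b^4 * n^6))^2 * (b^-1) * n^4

b*n^2

Inside the bracket: b^1 * (n^-1)
Raise to the power 2: b^2 * (n^-2)
Multiply by (b^-1) * n^4: add exponents.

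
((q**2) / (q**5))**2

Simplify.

q**(-6)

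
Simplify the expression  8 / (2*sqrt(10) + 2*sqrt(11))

Multiply numerator and denominator by -2*sqrt(11) + 2*sqrt(10).
Denominator becomes -4; numerator becomes -16*sqrt(11) + 16*sqrt(10).

-4*sqrt(10) + 4*sqrt(11)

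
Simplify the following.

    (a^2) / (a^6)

a^(-4)

Quotient: (a^-4)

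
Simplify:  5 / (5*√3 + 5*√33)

Multiply numerator and denominator by -5*√3 + 5*√33.
Denominator becomes 750; numerator becomes -25*√3 + 25*√33.

(-√3 + √33)/30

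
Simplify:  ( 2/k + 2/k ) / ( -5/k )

-4/5

Numerator: 2/k + 2/k = 4/k
Denominator: -5/k = -5/k
Divide: (4/k) · (-k/5) = -4/5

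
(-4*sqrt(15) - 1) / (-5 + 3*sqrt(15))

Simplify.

(-185 - 23*sqrt(15))/110

Multiply numerator and denominator by -3*sqrt(15) - 5.
Denominator becomes -110; numerator becomes 23*sqrt(15) + 185.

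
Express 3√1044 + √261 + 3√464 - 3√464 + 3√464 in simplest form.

33*√29

3√1044 = 18*√29; √261 = 3*√29; 3√464 = 12*√29; 3√464 = 12*√29; 3√464 = 12*√29
Combine: (18 + 3 + 12 - 12 + 12)·√29 = 33*√29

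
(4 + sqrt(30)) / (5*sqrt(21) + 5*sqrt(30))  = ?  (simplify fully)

(-3*sqrt(70) - 4*sqrt(21) + 4*sqrt(30) + 30)/45

Multiply numerator and denominator by -5*sqrt(21) + 5*sqrt(30).
Denominator becomes 225; numerator becomes -15*sqrt(70) - 20*sqrt(21) + 20*sqrt(30) + 150.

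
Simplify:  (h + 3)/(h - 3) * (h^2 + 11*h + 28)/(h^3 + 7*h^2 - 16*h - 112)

Factor: h^2 + 11*h + 28 = (h + 7)*(h + 4);  h^3 + 7*h^2 - 16*h - 112 = (h + 4)*(h - 4)*(h + 7)
Cancel the common factors (h + 4), (h + 7).

(h + 3)/(h^2 - 7*h + 12)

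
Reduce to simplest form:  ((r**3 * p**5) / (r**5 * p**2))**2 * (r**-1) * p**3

Inside the bracket: (r**-2) * p**3
Raise to the power 2: (r**-4) * p**6
Multiply by (r**-1) * p**3: add exponents.

p**9/r**5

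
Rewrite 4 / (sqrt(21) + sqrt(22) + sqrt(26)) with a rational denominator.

(-16*sqrt(3003) + 68*sqrt(26) + 100*sqrt(22) + 108*sqrt(21))/1559

Group as (sqrt(21) + sqrt(26)) + sqrt(22); multiply by (sqrt(21) + sqrt(26)) - sqrt(22), then rationalise the remaining surd.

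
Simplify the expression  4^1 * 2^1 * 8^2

2^9

4^1 = 2^2; 2^1 = 2^1; 8^2 = 2^6
Combine exponents: 2^9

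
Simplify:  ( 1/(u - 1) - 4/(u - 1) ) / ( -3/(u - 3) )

(u - 3)/(u - 1)

Numerator: 1/(u - 1) - 4/(u - 1) = -3/(u - 1)
Denominator: -3/(u - 3) = -3/(u - 3)
Divide: (-3/(u - 1)) · (-u/3 + 1) = (u - 3)/(u - 1)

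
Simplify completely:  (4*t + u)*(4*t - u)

(4*t)^2 - (u)^2 = 16*t^2 - u^2.

16*t^2 - u^2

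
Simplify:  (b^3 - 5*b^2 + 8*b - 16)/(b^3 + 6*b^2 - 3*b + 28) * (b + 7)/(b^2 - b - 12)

1/(b + 3)

Factor: b^3 - 5*b^2 + 8*b - 16 = (b - 4)*(b^2 - b + 4);  b^3 + 6*b^2 - 3*b + 28 = (b + 7)*(b^2 - b + 4);  b^2 - b - 12 = (b + 3)*(b - 4)
Cancel the common factors (b^2 - b + 4), (b - 4), (b + 7).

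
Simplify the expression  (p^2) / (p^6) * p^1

p^(-3)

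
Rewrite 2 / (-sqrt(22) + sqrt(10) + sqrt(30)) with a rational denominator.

Group as (sqrt(10) + sqrt(30)) - sqrt(22); multiply by (sqrt(10) + sqrt(30)) + sqrt(22), then rationalise the remaining surd.

(-9*sqrt(22) + sqrt(30) + 21*sqrt(10) + 10*sqrt(66))/219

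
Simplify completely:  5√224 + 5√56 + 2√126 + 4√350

5√224 = 20*√14; 5√56 = 10*√14; 2√126 = 6*√14; 4√350 = 20*√14
Combine: (20 + 10 + 6 + 20)·√14 = 56*√14

56*√14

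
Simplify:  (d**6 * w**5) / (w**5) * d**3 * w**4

d**9*w**4

Quotient: d**6
Multiply by d**3 * w**4: add exponents.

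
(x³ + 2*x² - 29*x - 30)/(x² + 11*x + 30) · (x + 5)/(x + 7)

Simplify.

Factor: x³ + 2*x² - 29*x - 30 = (x + 6)·(x + 1)·(x - 5);  x² + 11*x + 30 = (x + 5)·(x + 6)
Cancel the common factors (x + 5), (x + 6).

(x² - 4*x - 5)/(x + 7)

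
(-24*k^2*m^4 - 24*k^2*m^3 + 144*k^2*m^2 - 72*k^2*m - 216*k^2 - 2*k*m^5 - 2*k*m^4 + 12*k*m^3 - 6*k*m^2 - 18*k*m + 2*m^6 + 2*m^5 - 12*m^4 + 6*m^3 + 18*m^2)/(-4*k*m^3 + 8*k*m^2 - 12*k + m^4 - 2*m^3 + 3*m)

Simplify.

6*k*m + 18*k + 2*m^2 + 6*m

Factor: -24*k^2*m^4 - 24*k^2*m^3 + 144*k^2*m^2 - 72*k^2*m - 216*k^2 - 2*k*m^5 - 2*k*m^4 + 12*k*m^3 - 6*k*m^2 - 18*k*m + 2*m^6 + 2*m^5 - 12*m^4 + 6*m^3 + 18*m^2 = 2*(3*k + m)*(m + 1)*(-4*k + m)*(m^2 - 3*m + 3)*(m + 3);  -4*k*m^3 + 8*k*m^2 - 12*k + m^4 - 2*m^3 + 3*m = (-4*k + m)*(m + 1)*(m^2 - 3*m + 3)
Cancel the common factors (m^2 - 3*m + 3), (m + 1), (-4*k + m).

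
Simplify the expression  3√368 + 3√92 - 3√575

3*√23

3√368 = 12*√23; 3√92 = 6*√23; 3√575 = 15*√23
Combine: (12 + 6 - 15)·√23 = 3*√23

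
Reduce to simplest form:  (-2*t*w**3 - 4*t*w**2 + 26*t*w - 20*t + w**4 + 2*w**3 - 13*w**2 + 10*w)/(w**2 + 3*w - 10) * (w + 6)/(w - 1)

Factor: -2*t*w**3 - 4*t*w**2 + 26*t*w - 20*t + w**4 + 2*w**3 - 13*w**2 + 10*w = (w + 5)*(w - 1)*(-2*t + w)*(w - 2);  w**2 + 3*w - 10 = (w + 5)*(w - 2)
Cancel the common factors (w - 1), (w + 5), (w - 2).

-2*t*w - 12*t + w**2 + 6*w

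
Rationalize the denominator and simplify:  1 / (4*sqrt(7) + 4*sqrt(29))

Multiply numerator and denominator by -4*sqrt(29) + 4*sqrt(7).
Denominator becomes -352; numerator becomes -4*sqrt(29) + 4*sqrt(7).

(-sqrt(7) + sqrt(29))/88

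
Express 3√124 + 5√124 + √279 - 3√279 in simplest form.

10*√31

3√124 = 6*√31; 5√124 = 10*√31; √279 = 3*√31; 3√279 = 9*√31
Combine: (6 + 10 + 3 - 9)·√31 = 10*√31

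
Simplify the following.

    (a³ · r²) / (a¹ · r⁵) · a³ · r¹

a⁵/r²

Quotient: a² · (r^-3)
Multiply by a³ · r¹: add exponents.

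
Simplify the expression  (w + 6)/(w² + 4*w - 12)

Factor: w² + 4*w - 12 = (w + 6)·(w - 2)
Cancel the common factor (w + 6).

1/(w - 2)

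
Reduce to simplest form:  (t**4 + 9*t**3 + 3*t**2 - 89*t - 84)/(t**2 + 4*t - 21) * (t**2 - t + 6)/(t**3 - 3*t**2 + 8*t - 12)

(t**2 + 5*t + 4)/(t - 2)

Factor: t**4 + 9*t**3 + 3*t**2 - 89*t - 84 = (t + 4)*(t + 1)*(t - 3)*(t + 7);  t**2 + 4*t - 21 = (t - 3)*(t + 7);  t**3 - 3*t**2 + 8*t - 12 = (t - 2)*(t**2 - t + 6)
Cancel the common factors (t**2 - t + 6), (t - 3), (t + 7).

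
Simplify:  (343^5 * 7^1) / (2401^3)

343^5 = 7^15; 7^1 = 7^1; 2401^3 = 7^12
Combine exponents: 7^4

7^4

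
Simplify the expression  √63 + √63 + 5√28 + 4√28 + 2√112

√63 = 3*√7; √63 = 3*√7; 5√28 = 10*√7; 4√28 = 8*√7; 2√112 = 8*√7
Combine: (3 + 3 + 10 + 8 + 8)·√7 = 32*√7

32*√7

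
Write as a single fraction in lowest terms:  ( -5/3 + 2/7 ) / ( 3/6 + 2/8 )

Numerator: -5/3 + 2/7 = -29/21
Denominator: 3/6 + 2/8 = 3/4
Divide: (-29/21) · (4/3) = -116/63

-116/63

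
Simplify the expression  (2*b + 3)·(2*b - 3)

4*b² - 9

Product of conjugates: (P+Q)(P-Q) = P^2 - Q^2.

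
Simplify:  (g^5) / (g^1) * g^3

Quotient: g^4
Multiply by g^3: add exponents.

g^7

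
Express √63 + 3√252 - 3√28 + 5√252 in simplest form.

45*√7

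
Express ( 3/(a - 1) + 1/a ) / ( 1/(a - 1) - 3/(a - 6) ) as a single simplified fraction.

(-4*a^2 + 25*a - 6)/(2*a^2 + 3*a)

Numerator: 3/(a - 1) + 1/a = (4*a - 1)/(a^2 - a)
Denominator: 1/(a - 1) - 3/(a - 6) = (-2*a - 3)/(a^2 - 7*a + 6)
Divide: ((4*a - 1)/(a^2 - a)) · ((a^2 - 7*a + 6)/(-2*a - 3)) = (-4*a^2 + 25*a - 6)/(2*a^2 + 3*a)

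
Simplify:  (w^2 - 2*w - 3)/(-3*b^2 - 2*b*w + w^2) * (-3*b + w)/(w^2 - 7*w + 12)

(w + 1)/(b*w - 4*b + w^2 - 4*w)

Factor: w^2 - 2*w - 3 = (w + 1)*(w - 3);  -3*b^2 - 2*b*w + w^2 = (b + w)*(-3*b + w);  w^2 - 7*w + 12 = (w - 4)*(w - 3)
Cancel the common factors (-3*b + w), (w - 3).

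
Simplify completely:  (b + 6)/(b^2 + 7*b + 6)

Factor: b^2 + 7*b + 6 = (b + 1)*(b + 6)
Cancel the common factor (b + 6).

1/(b + 1)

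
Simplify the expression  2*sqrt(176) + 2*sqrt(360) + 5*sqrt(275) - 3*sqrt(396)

2*sqrt(176) = 8*sqrt(11); 2*sqrt(360) = 12*sqrt(10); 5*sqrt(275) = 25*sqrt(11); 3*sqrt(396) = 18*sqrt(11)

12*sqrt(10) + 15*sqrt(11)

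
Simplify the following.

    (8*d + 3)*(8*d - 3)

64*d^2 - 9

(8*d)^2 - (3)^2 = 64*d^2 - 9.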